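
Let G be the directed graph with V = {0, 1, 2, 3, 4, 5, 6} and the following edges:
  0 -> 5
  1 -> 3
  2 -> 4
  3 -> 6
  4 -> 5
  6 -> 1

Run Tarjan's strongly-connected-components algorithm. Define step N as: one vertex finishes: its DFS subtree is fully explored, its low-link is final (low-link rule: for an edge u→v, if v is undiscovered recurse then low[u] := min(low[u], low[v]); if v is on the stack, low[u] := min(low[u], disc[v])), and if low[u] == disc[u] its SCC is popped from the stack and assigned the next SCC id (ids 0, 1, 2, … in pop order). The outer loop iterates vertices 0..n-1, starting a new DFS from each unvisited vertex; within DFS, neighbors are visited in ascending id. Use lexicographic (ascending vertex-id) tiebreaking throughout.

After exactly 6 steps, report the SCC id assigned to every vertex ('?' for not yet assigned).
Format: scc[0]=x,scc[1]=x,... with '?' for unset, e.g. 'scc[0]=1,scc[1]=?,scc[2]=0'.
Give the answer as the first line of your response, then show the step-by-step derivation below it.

scc[0]=1,scc[1]=2,scc[2]=?,scc[3]=2,scc[4]=3,scc[5]=0,scc[6]=2

step 1: low=(low[0]=0,low[1]=?,low[2]=?,low[3]=?,low[4]=?,low[5]=1,low[6]=?); scc=(scc[0]=?,scc[1]=?,scc[2]=?,scc[3]=?,scc[4]=?,scc[5]=0,scc[6]=?)
step 2: low=(low[0]=0,low[1]=?,low[2]=?,low[3]=?,low[4]=?,low[5]=1,low[6]=?); scc=(scc[0]=1,scc[1]=?,scc[2]=?,scc[3]=?,scc[4]=?,scc[5]=0,scc[6]=?)
step 3: low=(low[0]=0,low[1]=2,low[2]=?,low[3]=3,low[4]=?,low[5]=1,low[6]=2); scc=(scc[0]=1,scc[1]=?,scc[2]=?,scc[3]=?,scc[4]=?,scc[5]=0,scc[6]=?)
step 4: low=(low[0]=0,low[1]=2,low[2]=?,low[3]=2,low[4]=?,low[5]=1,low[6]=2); scc=(scc[0]=1,scc[1]=?,scc[2]=?,scc[3]=?,scc[4]=?,scc[5]=0,scc[6]=?)
step 5: low=(low[0]=0,low[1]=2,low[2]=?,low[3]=2,low[4]=?,low[5]=1,low[6]=2); scc=(scc[0]=1,scc[1]=2,scc[2]=?,scc[3]=2,scc[4]=?,scc[5]=0,scc[6]=2)
step 6: low=(low[0]=0,low[1]=2,low[2]=5,low[3]=2,low[4]=6,low[5]=1,low[6]=2); scc=(scc[0]=1,scc[1]=2,scc[2]=?,scc[3]=2,scc[4]=3,scc[5]=0,scc[6]=2)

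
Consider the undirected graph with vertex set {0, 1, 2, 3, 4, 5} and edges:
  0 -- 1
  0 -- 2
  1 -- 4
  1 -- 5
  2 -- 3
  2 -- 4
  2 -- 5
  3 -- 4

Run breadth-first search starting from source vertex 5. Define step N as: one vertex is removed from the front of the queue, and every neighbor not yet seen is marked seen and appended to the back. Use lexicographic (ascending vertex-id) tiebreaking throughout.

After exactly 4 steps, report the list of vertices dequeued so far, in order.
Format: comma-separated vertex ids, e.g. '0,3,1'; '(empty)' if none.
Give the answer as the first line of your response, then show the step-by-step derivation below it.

5,1,2,0

step 1: dequeue 5; queue=[1,2]; order=5
step 2: dequeue 1; queue=[2,0,4]; order=5,1
step 3: dequeue 2; queue=[0,4,3]; order=5,1,2
step 4: dequeue 0; queue=[4,3]; order=5,1,2,0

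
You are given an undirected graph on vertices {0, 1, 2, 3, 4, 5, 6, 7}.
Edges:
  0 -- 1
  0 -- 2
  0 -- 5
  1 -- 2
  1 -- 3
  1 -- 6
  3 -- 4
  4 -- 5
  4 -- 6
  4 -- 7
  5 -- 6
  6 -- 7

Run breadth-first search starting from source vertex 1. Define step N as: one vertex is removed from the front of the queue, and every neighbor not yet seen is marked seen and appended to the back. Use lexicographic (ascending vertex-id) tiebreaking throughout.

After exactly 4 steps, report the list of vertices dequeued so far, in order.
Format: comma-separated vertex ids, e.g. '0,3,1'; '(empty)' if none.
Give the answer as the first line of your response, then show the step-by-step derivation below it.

1,0,2,3

step 1: dequeue 1; queue=[0,2,3,6]; order=1
step 2: dequeue 0; queue=[2,3,6,5]; order=1,0
step 3: dequeue 2; queue=[3,6,5]; order=1,0,2
step 4: dequeue 3; queue=[6,5,4]; order=1,0,2,3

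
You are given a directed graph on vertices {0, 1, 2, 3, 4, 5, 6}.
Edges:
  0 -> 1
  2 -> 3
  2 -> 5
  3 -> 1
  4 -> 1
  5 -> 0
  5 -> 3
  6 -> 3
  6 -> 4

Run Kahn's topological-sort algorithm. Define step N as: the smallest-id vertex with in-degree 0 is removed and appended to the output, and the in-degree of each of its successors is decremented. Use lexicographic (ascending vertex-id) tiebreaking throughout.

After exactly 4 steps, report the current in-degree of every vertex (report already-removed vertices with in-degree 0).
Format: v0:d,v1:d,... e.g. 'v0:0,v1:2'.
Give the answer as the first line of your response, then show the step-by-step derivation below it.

v0:0,v1:2,v2:0,v3:0,v4:0,v5:0,v6:0

step 1: output 2; order=[2]; indeg=(1,3,0,2,1,0,0)
step 2: output 5; order=[2,5]; indeg=(0,3,0,1,1,0,0)
step 3: output 0; order=[2,5,0]; indeg=(0,2,0,1,1,0,0)
step 4: output 6; order=[2,5,0,6]; indeg=(0,2,0,0,0,0,0)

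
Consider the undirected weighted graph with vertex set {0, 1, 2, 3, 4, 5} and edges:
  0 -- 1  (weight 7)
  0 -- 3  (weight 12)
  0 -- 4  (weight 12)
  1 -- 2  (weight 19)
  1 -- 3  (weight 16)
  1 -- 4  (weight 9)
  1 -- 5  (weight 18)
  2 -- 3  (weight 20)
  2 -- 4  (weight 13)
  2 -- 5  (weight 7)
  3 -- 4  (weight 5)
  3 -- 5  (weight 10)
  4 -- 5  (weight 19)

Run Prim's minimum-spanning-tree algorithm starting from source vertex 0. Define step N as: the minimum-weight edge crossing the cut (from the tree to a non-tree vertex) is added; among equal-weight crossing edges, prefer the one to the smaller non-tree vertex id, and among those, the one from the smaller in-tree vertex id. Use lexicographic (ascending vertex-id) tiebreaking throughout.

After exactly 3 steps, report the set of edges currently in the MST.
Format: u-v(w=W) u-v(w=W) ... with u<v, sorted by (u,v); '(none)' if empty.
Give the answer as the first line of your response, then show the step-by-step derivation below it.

0-1(w=7) 1-4(w=9) 3-4(w=5)

step 1: add edge 0-1 (w=7); MST = {0-1(w=7)}
step 2: add edge 1-4 (w=9); MST = {0-1(w=7) 1-4(w=9)}
step 3: add edge 3-4 (w=5); MST = {0-1(w=7) 1-4(w=9) 3-4(w=5)}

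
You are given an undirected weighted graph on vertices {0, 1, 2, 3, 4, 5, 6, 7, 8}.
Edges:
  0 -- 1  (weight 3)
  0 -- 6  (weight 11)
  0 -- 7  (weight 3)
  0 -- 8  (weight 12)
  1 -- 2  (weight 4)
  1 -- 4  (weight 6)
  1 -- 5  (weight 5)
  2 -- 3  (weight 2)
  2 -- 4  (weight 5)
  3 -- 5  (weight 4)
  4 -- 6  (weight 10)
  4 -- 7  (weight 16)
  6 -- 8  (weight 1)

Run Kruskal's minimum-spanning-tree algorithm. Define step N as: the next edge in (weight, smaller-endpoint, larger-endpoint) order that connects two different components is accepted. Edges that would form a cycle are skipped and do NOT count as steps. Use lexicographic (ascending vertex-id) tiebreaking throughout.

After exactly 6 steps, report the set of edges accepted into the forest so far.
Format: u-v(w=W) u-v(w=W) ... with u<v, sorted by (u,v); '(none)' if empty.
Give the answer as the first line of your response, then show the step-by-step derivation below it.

0-1(w=3) 0-7(w=3) 1-2(w=4) 2-3(w=2) 3-5(w=4) 6-8(w=1)

step 1: add edge 6-8 (w=1); MST = {6-8(w=1)}
step 2: add edge 2-3 (w=2); MST = {2-3(w=2) 6-8(w=1)}
step 3: add edge 0-1 (w=3); MST = {0-1(w=3) 2-3(w=2) 6-8(w=1)}
step 4: add edge 0-7 (w=3); MST = {0-1(w=3) 0-7(w=3) 2-3(w=2) 6-8(w=1)}
step 5: add edge 1-2 (w=4); MST = {0-1(w=3) 0-7(w=3) 1-2(w=4) 2-3(w=2) 6-8(w=1)}
step 6: add edge 3-5 (w=4); MST = {0-1(w=3) 0-7(w=3) 1-2(w=4) 2-3(w=2) 3-5(w=4) 6-8(w=1)}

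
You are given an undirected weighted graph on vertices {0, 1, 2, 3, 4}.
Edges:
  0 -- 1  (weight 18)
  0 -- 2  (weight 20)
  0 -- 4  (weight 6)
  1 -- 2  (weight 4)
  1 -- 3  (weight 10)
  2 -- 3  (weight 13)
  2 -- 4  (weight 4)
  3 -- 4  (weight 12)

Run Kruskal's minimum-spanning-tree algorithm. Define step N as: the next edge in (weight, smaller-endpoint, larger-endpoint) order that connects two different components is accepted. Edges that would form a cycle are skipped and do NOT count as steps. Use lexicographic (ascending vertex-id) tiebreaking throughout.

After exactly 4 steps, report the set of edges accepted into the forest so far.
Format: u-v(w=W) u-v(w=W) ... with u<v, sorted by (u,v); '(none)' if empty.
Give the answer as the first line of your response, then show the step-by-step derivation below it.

0-4(w=6) 1-2(w=4) 1-3(w=10) 2-4(w=4)

step 1: add edge 1-2 (w=4); MST = {1-2(w=4)}
step 2: add edge 2-4 (w=4); MST = {1-2(w=4) 2-4(w=4)}
step 3: add edge 0-4 (w=6); MST = {0-4(w=6) 1-2(w=4) 2-4(w=4)}
step 4: add edge 1-3 (w=10); MST = {0-4(w=6) 1-2(w=4) 1-3(w=10) 2-4(w=4)}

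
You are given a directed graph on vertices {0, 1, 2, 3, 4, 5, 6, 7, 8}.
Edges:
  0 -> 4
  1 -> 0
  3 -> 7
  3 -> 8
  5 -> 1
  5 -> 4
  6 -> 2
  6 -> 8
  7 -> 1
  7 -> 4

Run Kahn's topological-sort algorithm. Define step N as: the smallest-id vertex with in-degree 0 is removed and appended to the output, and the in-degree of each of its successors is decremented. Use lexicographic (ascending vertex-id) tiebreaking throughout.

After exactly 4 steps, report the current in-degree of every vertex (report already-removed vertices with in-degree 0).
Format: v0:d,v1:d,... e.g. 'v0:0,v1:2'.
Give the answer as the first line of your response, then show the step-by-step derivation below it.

v0:1,v1:1,v2:0,v3:0,v4:2,v5:0,v6:0,v7:0,v8:0

step 1: output 3; order=[3]; indeg=(1,2,1,0,3,0,0,0,1)
step 2: output 5; order=[3,5]; indeg=(1,1,1,0,2,0,0,0,1)
step 3: output 6; order=[3,5,6]; indeg=(1,1,0,0,2,0,0,0,0)
step 4: output 2; order=[3,5,6,2]; indeg=(1,1,0,0,2,0,0,0,0)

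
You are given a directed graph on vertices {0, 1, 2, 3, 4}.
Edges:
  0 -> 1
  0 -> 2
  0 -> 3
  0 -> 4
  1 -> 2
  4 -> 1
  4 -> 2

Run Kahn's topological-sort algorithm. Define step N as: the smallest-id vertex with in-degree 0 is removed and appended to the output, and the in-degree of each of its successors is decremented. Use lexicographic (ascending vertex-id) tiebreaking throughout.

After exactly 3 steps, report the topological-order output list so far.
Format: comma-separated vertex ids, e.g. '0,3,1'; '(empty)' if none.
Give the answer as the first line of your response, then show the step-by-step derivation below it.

0,3,4

step 1: output 0; order=[0]; indeg=(0,1,2,0,0)
step 2: output 3; order=[0,3]; indeg=(0,1,2,0,0)
step 3: output 4; order=[0,3,4]; indeg=(0,0,1,0,0)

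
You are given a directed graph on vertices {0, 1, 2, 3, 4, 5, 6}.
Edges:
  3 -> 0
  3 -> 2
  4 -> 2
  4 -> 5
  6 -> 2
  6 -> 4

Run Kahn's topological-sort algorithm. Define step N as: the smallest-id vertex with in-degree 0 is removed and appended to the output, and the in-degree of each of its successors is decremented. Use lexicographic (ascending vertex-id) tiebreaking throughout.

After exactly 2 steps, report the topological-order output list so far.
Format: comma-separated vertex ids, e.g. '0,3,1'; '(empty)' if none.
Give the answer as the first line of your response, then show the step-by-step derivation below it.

1,3

step 1: output 1; order=[1]; indeg=(1,0,3,0,1,1,0)
step 2: output 3; order=[1,3]; indeg=(0,0,2,0,1,1,0)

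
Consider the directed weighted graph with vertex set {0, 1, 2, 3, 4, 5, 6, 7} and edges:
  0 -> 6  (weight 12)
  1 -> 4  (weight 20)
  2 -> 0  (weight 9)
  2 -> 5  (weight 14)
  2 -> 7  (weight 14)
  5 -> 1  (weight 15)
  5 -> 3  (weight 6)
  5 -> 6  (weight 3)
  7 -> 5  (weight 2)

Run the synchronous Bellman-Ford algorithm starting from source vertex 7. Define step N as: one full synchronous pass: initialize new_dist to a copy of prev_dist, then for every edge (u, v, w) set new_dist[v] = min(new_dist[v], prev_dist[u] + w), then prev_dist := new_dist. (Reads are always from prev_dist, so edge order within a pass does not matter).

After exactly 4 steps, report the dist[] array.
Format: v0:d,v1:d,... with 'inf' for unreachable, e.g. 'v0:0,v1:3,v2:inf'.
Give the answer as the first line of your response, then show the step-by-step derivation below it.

v0:inf,v1:17,v2:inf,v3:8,v4:37,v5:2,v6:5,v7:0

step 1: dist = v0:inf,v1:inf,v2:inf,v3:inf,v4:inf,v5:2,v6:inf,v7:0
step 2: dist = v0:inf,v1:17,v2:inf,v3:8,v4:inf,v5:2,v6:5,v7:0
step 3: dist = v0:inf,v1:17,v2:inf,v3:8,v4:37,v5:2,v6:5,v7:0
step 4: dist = v0:inf,v1:17,v2:inf,v3:8,v4:37,v5:2,v6:5,v7:0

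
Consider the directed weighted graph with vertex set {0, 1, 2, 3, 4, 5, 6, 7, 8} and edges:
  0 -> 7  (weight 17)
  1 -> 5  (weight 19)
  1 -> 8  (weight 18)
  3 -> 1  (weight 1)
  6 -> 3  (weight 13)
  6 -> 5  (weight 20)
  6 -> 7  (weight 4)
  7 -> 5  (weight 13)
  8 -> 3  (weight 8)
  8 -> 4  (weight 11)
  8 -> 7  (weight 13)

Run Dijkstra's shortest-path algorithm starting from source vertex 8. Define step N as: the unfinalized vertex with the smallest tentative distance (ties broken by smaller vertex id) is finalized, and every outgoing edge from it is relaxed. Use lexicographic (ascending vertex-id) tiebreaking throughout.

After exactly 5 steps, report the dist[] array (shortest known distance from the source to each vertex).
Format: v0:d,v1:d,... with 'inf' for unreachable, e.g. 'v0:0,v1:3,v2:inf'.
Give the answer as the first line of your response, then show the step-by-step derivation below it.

v0:inf,v1:9,v2:inf,v3:8,v4:11,v5:26,v6:inf,v7:13,v8:0

step 1: dist = v0:inf,v1:inf,v2:inf,v3:8,v4:11,v5:inf,v6:inf,v7:13,v8:0
step 2: dist = v0:inf,v1:9,v2:inf,v3:8,v4:11,v5:inf,v6:inf,v7:13,v8:0
step 3: dist = v0:inf,v1:9,v2:inf,v3:8,v4:11,v5:28,v6:inf,v7:13,v8:0
step 4: dist = v0:inf,v1:9,v2:inf,v3:8,v4:11,v5:28,v6:inf,v7:13,v8:0
step 5: dist = v0:inf,v1:9,v2:inf,v3:8,v4:11,v5:26,v6:inf,v7:13,v8:0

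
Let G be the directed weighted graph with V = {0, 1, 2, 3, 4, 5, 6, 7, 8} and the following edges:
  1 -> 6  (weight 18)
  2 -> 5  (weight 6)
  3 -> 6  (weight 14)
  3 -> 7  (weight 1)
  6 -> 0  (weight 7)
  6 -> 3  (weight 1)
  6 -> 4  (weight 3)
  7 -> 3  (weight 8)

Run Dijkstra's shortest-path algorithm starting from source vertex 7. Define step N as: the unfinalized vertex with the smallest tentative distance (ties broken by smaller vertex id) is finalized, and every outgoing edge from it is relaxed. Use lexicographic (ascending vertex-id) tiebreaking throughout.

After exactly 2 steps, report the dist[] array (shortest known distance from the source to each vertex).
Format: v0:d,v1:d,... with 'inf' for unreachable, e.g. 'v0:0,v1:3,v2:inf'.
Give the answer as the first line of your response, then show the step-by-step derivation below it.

v0:inf,v1:inf,v2:inf,v3:8,v4:inf,v5:inf,v6:22,v7:0,v8:inf

step 1: dist = v0:inf,v1:inf,v2:inf,v3:8,v4:inf,v5:inf,v6:inf,v7:0,v8:inf
step 2: dist = v0:inf,v1:inf,v2:inf,v3:8,v4:inf,v5:inf,v6:22,v7:0,v8:inf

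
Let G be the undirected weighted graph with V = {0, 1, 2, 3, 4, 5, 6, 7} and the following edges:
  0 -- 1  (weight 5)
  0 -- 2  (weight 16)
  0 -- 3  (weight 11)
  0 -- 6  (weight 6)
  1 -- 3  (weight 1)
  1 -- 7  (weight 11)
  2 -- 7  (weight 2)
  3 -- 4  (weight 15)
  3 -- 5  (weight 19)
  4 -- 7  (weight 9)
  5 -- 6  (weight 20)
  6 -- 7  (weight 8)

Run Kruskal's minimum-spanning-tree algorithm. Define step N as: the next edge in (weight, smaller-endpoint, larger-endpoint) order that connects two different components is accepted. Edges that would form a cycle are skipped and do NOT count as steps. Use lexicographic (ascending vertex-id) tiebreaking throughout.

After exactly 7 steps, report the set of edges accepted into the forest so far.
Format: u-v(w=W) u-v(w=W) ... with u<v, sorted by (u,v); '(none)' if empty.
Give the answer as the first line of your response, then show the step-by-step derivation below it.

0-1(w=5) 0-6(w=6) 1-3(w=1) 2-7(w=2) 3-5(w=19) 4-7(w=9) 6-7(w=8)

step 1: add edge 1-3 (w=1); MST = {1-3(w=1)}
step 2: add edge 2-7 (w=2); MST = {1-3(w=1) 2-7(w=2)}
step 3: add edge 0-1 (w=5); MST = {0-1(w=5) 1-3(w=1) 2-7(w=2)}
step 4: add edge 0-6 (w=6); MST = {0-1(w=5) 0-6(w=6) 1-3(w=1) 2-7(w=2)}
step 5: add edge 6-7 (w=8); MST = {0-1(w=5) 0-6(w=6) 1-3(w=1) 2-7(w=2) 6-7(w=8)}
step 6: add edge 4-7 (w=9); MST = {0-1(w=5) 0-6(w=6) 1-3(w=1) 2-7(w=2) 4-7(w=9) 6-7(w=8)}
step 7: add edge 3-5 (w=19); MST = {0-1(w=5) 0-6(w=6) 1-3(w=1) 2-7(w=2) 3-5(w=19) 4-7(w=9) 6-7(w=8)}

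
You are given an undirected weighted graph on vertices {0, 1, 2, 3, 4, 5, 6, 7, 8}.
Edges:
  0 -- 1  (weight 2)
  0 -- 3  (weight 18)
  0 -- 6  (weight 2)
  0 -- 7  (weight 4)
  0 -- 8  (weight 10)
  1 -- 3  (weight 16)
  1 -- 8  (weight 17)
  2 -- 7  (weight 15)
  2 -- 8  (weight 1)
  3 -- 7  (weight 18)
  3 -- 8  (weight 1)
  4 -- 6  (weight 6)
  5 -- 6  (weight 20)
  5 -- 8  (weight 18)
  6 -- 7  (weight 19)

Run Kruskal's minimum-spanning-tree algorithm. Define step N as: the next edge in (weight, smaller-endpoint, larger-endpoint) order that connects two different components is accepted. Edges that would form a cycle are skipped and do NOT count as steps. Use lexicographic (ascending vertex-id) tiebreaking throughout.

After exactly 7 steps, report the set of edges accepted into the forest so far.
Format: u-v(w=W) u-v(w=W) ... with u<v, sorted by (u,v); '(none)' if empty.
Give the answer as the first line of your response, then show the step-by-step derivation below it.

0-1(w=2) 0-6(w=2) 0-7(w=4) 0-8(w=10) 2-8(w=1) 3-8(w=1) 4-6(w=6)

step 1: add edge 2-8 (w=1); MST = {2-8(w=1)}
step 2: add edge 3-8 (w=1); MST = {2-8(w=1) 3-8(w=1)}
step 3: add edge 0-1 (w=2); MST = {0-1(w=2) 2-8(w=1) 3-8(w=1)}
step 4: add edge 0-6 (w=2); MST = {0-1(w=2) 0-6(w=2) 2-8(w=1) 3-8(w=1)}
step 5: add edge 0-7 (w=4); MST = {0-1(w=2) 0-6(w=2) 0-7(w=4) 2-8(w=1) 3-8(w=1)}
step 6: add edge 4-6 (w=6); MST = {0-1(w=2) 0-6(w=2) 0-7(w=4) 2-8(w=1) 3-8(w=1) 4-6(w=6)}
step 7: add edge 0-8 (w=10); MST = {0-1(w=2) 0-6(w=2) 0-7(w=4) 0-8(w=10) 2-8(w=1) 3-8(w=1) 4-6(w=6)}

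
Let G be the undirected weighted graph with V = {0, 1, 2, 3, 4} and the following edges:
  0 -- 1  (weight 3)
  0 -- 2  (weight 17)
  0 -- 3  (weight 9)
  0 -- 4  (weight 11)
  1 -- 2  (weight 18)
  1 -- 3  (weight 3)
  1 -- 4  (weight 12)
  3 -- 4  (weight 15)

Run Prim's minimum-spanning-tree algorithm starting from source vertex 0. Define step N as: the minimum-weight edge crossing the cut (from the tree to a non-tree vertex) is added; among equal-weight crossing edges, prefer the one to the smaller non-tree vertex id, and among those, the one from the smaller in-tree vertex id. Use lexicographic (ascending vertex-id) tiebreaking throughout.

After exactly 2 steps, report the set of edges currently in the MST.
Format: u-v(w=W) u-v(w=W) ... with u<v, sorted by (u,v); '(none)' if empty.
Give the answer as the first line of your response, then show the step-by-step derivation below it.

0-1(w=3) 1-3(w=3)

step 1: add edge 0-1 (w=3); MST = {0-1(w=3)}
step 2: add edge 1-3 (w=3); MST = {0-1(w=3) 1-3(w=3)}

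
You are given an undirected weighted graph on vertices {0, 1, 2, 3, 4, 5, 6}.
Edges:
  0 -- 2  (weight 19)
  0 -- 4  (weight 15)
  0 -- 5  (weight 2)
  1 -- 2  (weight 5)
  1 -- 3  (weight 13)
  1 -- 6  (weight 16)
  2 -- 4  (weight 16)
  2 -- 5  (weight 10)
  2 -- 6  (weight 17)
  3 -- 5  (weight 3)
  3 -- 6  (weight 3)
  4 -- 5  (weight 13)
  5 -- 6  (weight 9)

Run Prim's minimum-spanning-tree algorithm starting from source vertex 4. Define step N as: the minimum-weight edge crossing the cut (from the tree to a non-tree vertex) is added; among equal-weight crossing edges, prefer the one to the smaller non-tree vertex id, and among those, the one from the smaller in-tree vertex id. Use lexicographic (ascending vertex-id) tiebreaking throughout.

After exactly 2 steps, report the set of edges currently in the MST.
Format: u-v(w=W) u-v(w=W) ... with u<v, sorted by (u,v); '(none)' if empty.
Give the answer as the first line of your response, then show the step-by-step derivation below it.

0-5(w=2) 4-5(w=13)

step 1: add edge 4-5 (w=13); MST = {4-5(w=13)}
step 2: add edge 0-5 (w=2); MST = {0-5(w=2) 4-5(w=13)}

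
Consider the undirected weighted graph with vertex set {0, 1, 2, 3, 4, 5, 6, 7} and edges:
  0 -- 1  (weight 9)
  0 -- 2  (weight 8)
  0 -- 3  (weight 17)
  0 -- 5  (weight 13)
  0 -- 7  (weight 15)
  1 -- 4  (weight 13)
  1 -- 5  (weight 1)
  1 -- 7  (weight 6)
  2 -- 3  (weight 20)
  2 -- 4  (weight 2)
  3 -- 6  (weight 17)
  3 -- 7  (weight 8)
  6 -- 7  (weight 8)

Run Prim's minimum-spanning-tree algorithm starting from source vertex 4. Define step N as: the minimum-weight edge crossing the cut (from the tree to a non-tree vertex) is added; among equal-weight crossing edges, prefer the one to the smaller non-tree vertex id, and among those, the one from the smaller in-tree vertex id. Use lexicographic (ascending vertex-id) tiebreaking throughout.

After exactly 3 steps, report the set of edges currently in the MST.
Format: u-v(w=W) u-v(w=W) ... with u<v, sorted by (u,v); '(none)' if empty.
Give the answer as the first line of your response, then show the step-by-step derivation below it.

0-1(w=9) 0-2(w=8) 2-4(w=2)

step 1: add edge 2-4 (w=2); MST = {2-4(w=2)}
step 2: add edge 0-2 (w=8); MST = {0-2(w=8) 2-4(w=2)}
step 3: add edge 0-1 (w=9); MST = {0-1(w=9) 0-2(w=8) 2-4(w=2)}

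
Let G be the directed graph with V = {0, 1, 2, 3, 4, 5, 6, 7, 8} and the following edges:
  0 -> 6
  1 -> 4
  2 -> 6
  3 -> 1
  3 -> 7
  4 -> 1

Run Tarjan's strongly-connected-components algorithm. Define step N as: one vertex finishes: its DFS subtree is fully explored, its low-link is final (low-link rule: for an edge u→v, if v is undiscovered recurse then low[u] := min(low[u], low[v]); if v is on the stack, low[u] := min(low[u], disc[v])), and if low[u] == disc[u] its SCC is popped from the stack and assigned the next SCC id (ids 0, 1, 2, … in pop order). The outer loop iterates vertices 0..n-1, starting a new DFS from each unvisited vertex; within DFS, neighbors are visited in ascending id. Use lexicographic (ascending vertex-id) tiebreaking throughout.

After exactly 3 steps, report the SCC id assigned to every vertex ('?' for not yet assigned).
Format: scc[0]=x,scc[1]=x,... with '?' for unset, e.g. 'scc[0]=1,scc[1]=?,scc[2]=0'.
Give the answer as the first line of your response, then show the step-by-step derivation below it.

scc[0]=1,scc[1]=?,scc[2]=?,scc[3]=?,scc[4]=?,scc[5]=?,scc[6]=0,scc[7]=?,scc[8]=?

step 1: low=(low[0]=0,low[1]=?,low[2]=?,low[3]=?,low[4]=?,low[5]=?,low[6]=1,low[7]=?,low[8]=?); scc=(scc[0]=?,scc[1]=?,scc[2]=?,scc[3]=?,scc[4]=?,scc[5]=?,scc[6]=0,scc[7]=?,scc[8]=?)
step 2: low=(low[0]=0,low[1]=?,low[2]=?,low[3]=?,low[4]=?,low[5]=?,low[6]=1,low[7]=?,low[8]=?); scc=(scc[0]=1,scc[1]=?,scc[2]=?,scc[3]=?,scc[4]=?,scc[5]=?,scc[6]=0,scc[7]=?,scc[8]=?)
step 3: low=(low[0]=0,low[1]=2,low[2]=?,low[3]=?,low[4]=2,low[5]=?,low[6]=1,low[7]=?,low[8]=?); scc=(scc[0]=1,scc[1]=?,scc[2]=?,scc[3]=?,scc[4]=?,scc[5]=?,scc[6]=0,scc[7]=?,scc[8]=?)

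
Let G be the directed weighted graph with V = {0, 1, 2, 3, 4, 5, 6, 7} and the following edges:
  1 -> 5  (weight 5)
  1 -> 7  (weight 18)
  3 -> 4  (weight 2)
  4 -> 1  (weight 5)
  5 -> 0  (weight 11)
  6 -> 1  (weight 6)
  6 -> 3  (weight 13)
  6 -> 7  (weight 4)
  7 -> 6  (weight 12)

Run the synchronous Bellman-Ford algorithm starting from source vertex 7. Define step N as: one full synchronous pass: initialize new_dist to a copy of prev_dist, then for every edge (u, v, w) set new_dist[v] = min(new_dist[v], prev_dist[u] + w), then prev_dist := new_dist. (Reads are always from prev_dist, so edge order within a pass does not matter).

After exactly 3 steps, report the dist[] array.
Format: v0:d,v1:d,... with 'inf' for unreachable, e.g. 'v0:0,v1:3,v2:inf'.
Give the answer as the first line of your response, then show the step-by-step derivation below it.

v0:inf,v1:18,v2:inf,v3:25,v4:27,v5:23,v6:12,v7:0

step 1: dist = v0:inf,v1:inf,v2:inf,v3:inf,v4:inf,v5:inf,v6:12,v7:0
step 2: dist = v0:inf,v1:18,v2:inf,v3:25,v4:inf,v5:inf,v6:12,v7:0
step 3: dist = v0:inf,v1:18,v2:inf,v3:25,v4:27,v5:23,v6:12,v7:0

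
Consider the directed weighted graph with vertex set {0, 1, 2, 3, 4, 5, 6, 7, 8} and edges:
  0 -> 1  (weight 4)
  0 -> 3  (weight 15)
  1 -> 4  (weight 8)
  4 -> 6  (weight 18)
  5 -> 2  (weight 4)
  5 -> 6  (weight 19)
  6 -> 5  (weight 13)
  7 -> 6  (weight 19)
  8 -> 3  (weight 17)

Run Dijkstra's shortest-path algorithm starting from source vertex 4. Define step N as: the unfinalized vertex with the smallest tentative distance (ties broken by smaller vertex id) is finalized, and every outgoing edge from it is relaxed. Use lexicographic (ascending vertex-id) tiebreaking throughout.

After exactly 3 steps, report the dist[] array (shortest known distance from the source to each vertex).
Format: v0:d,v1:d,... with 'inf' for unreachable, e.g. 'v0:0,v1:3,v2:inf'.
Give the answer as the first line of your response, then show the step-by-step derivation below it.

v0:inf,v1:inf,v2:35,v3:inf,v4:0,v5:31,v6:18,v7:inf,v8:inf

step 1: dist = v0:inf,v1:inf,v2:inf,v3:inf,v4:0,v5:inf,v6:18,v7:inf,v8:inf
step 2: dist = v0:inf,v1:inf,v2:inf,v3:inf,v4:0,v5:31,v6:18,v7:inf,v8:inf
step 3: dist = v0:inf,v1:inf,v2:35,v3:inf,v4:0,v5:31,v6:18,v7:inf,v8:inf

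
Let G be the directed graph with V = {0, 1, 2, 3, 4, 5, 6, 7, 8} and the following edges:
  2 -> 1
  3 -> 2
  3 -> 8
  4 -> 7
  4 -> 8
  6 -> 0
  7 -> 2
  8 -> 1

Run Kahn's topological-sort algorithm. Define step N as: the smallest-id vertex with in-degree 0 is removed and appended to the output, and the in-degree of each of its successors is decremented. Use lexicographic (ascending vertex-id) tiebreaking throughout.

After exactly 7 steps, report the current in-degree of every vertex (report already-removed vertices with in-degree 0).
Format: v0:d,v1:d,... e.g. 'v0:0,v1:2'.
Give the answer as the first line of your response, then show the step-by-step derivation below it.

v0:0,v1:1,v2:0,v3:0,v4:0,v5:0,v6:0,v7:0,v8:0

step 1: output 3; order=[3]; indeg=(1,2,1,0,0,0,0,1,1)
step 2: output 4; order=[3,4]; indeg=(1,2,1,0,0,0,0,0,0)
step 3: output 5; order=[3,4,5]; indeg=(1,2,1,0,0,0,0,0,0)
step 4: output 6; order=[3,4,5,6]; indeg=(0,2,1,0,0,0,0,0,0)
step 5: output 0; order=[3,4,5,6,0]; indeg=(0,2,1,0,0,0,0,0,0)
step 6: output 7; order=[3,4,5,6,0,7]; indeg=(0,2,0,0,0,0,0,0,0)
step 7: output 2; order=[3,4,5,6,0,7,2]; indeg=(0,1,0,0,0,0,0,0,0)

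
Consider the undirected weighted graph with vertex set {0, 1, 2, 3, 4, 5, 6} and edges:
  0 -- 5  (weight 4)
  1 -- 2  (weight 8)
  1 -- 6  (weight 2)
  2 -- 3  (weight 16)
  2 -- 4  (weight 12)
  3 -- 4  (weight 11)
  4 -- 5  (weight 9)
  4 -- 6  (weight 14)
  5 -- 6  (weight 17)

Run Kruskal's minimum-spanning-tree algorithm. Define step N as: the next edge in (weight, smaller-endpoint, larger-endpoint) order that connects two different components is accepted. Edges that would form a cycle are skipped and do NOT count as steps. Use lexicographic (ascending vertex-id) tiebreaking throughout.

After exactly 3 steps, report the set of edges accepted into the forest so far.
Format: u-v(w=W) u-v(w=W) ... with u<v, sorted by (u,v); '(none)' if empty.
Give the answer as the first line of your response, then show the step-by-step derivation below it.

0-5(w=4) 1-2(w=8) 1-6(w=2)

step 1: add edge 1-6 (w=2); MST = {1-6(w=2)}
step 2: add edge 0-5 (w=4); MST = {0-5(w=4) 1-6(w=2)}
step 3: add edge 1-2 (w=8); MST = {0-5(w=4) 1-2(w=8) 1-6(w=2)}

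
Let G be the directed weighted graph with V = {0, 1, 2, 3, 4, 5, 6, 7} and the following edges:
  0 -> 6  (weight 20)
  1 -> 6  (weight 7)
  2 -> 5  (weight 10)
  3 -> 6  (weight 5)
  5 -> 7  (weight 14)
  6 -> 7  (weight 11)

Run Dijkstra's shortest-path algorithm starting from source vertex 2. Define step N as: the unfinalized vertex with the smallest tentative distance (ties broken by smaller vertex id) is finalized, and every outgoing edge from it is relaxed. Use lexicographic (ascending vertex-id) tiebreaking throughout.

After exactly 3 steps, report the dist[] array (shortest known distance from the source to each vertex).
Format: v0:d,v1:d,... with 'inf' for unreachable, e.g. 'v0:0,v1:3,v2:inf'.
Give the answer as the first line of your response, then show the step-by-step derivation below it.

v0:inf,v1:inf,v2:0,v3:inf,v4:inf,v5:10,v6:inf,v7:24

step 1: dist = v0:inf,v1:inf,v2:0,v3:inf,v4:inf,v5:10,v6:inf,v7:inf
step 2: dist = v0:inf,v1:inf,v2:0,v3:inf,v4:inf,v5:10,v6:inf,v7:24
step 3: dist = v0:inf,v1:inf,v2:0,v3:inf,v4:inf,v5:10,v6:inf,v7:24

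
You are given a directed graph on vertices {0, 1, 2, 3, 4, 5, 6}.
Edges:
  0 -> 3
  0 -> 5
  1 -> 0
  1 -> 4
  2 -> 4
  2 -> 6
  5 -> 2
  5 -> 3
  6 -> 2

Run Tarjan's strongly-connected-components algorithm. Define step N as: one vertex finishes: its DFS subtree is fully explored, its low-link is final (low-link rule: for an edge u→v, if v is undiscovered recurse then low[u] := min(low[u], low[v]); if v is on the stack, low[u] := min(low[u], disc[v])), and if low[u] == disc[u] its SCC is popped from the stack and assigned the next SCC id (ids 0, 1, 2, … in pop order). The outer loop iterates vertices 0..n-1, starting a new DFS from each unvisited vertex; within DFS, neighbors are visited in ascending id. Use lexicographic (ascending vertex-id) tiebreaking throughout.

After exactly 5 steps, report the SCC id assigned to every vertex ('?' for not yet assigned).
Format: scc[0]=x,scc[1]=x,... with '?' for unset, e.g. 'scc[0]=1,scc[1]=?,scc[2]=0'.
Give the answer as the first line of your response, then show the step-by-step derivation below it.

scc[0]=?,scc[1]=?,scc[2]=2,scc[3]=0,scc[4]=1,scc[5]=3,scc[6]=2

step 1: low=(low[0]=0,low[1]=?,low[2]=?,low[3]=1,low[4]=?,low[5]=?,low[6]=?); scc=(scc[0]=?,scc[1]=?,scc[2]=?,scc[3]=0,scc[4]=?,scc[5]=?,scc[6]=?)
step 2: low=(low[0]=0,low[1]=?,low[2]=3,low[3]=1,low[4]=4,low[5]=2,low[6]=?); scc=(scc[0]=?,scc[1]=?,scc[2]=?,scc[3]=0,scc[4]=1,scc[5]=?,scc[6]=?)
step 3: low=(low[0]=0,low[1]=?,low[2]=3,low[3]=1,low[4]=4,low[5]=2,low[6]=3); scc=(scc[0]=?,scc[1]=?,scc[2]=?,scc[3]=0,scc[4]=1,scc[5]=?,scc[6]=?)
step 4: low=(low[0]=0,low[1]=?,low[2]=3,low[3]=1,low[4]=4,low[5]=2,low[6]=3); scc=(scc[0]=?,scc[1]=?,scc[2]=2,scc[3]=0,scc[4]=1,scc[5]=?,scc[6]=2)
step 5: low=(low[0]=0,low[1]=?,low[2]=3,low[3]=1,low[4]=4,low[5]=2,low[6]=3); scc=(scc[0]=?,scc[1]=?,scc[2]=2,scc[3]=0,scc[4]=1,scc[5]=3,scc[6]=2)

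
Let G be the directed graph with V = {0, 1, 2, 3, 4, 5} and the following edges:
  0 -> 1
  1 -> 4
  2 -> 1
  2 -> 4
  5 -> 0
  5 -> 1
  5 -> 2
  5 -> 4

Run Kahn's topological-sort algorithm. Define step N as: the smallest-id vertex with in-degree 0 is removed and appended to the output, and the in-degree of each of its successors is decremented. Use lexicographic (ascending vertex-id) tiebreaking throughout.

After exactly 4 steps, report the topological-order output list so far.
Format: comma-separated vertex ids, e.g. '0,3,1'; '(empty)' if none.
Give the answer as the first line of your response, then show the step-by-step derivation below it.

3,5,0,2

step 1: output 3; order=[3]; indeg=(1,3,1,0,3,0)
step 2: output 5; order=[3,5]; indeg=(0,2,0,0,2,0)
step 3: output 0; order=[3,5,0]; indeg=(0,1,0,0,2,0)
step 4: output 2; order=[3,5,0,2]; indeg=(0,0,0,0,1,0)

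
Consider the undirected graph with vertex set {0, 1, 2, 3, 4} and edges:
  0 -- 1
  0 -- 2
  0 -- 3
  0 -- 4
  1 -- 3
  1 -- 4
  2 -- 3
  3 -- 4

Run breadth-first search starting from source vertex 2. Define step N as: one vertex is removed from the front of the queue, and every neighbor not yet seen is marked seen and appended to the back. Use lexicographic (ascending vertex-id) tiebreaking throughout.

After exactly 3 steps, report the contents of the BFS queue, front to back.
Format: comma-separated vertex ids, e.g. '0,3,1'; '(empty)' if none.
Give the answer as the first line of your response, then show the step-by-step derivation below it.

1,4

step 1: dequeue 2; queue=[0,3]; order=2
step 2: dequeue 0; queue=[3,1,4]; order=2,0
step 3: dequeue 3; queue=[1,4]; order=2,0,3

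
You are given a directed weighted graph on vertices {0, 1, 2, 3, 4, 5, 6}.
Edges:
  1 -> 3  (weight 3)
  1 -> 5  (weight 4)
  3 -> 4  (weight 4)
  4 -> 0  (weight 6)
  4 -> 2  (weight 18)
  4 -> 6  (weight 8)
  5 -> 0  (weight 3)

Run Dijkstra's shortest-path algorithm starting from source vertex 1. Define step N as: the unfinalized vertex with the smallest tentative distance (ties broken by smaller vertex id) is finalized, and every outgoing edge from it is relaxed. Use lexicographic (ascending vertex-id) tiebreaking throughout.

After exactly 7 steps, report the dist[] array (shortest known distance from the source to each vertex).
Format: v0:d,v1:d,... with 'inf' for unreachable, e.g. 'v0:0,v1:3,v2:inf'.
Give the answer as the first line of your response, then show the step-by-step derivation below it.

v0:7,v1:0,v2:25,v3:3,v4:7,v5:4,v6:15

step 1: dist = v0:inf,v1:0,v2:inf,v3:3,v4:inf,v5:4,v6:inf
step 2: dist = v0:inf,v1:0,v2:inf,v3:3,v4:7,v5:4,v6:inf
step 3: dist = v0:7,v1:0,v2:inf,v3:3,v4:7,v5:4,v6:inf
step 4: dist = v0:7,v1:0,v2:inf,v3:3,v4:7,v5:4,v6:inf
step 5: dist = v0:7,v1:0,v2:25,v3:3,v4:7,v5:4,v6:15
step 6: dist = v0:7,v1:0,v2:25,v3:3,v4:7,v5:4,v6:15
step 7: dist = v0:7,v1:0,v2:25,v3:3,v4:7,v5:4,v6:15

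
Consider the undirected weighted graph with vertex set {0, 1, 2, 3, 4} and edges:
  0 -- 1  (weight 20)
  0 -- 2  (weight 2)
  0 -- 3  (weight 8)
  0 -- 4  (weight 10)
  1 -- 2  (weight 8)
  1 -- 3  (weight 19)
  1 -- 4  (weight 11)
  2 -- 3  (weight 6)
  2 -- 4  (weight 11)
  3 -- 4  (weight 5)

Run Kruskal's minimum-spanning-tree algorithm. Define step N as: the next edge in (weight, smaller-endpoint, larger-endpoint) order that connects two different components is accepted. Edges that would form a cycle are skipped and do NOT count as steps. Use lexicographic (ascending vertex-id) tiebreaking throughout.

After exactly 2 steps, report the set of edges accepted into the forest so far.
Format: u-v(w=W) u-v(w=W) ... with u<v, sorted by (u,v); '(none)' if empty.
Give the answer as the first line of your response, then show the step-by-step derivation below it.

0-2(w=2) 3-4(w=5)

step 1: add edge 0-2 (w=2); MST = {0-2(w=2)}
step 2: add edge 3-4 (w=5); MST = {0-2(w=2) 3-4(w=5)}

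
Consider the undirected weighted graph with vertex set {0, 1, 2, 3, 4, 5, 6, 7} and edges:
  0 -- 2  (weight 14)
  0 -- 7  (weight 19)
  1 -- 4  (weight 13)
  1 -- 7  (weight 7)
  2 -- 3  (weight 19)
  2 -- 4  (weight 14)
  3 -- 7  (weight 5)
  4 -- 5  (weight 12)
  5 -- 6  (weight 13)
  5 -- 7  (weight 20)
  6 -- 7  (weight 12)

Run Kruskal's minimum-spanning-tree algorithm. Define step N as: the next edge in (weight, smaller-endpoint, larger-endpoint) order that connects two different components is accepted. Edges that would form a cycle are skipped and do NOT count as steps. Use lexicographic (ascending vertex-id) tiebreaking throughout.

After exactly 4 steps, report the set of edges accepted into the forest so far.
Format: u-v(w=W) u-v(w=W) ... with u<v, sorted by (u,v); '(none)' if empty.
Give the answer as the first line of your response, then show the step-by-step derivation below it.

1-7(w=7) 3-7(w=5) 4-5(w=12) 6-7(w=12)

step 1: add edge 3-7 (w=5); MST = {3-7(w=5)}
step 2: add edge 1-7 (w=7); MST = {1-7(w=7) 3-7(w=5)}
step 3: add edge 4-5 (w=12); MST = {1-7(w=7) 3-7(w=5) 4-5(w=12)}
step 4: add edge 6-7 (w=12); MST = {1-7(w=7) 3-7(w=5) 4-5(w=12) 6-7(w=12)}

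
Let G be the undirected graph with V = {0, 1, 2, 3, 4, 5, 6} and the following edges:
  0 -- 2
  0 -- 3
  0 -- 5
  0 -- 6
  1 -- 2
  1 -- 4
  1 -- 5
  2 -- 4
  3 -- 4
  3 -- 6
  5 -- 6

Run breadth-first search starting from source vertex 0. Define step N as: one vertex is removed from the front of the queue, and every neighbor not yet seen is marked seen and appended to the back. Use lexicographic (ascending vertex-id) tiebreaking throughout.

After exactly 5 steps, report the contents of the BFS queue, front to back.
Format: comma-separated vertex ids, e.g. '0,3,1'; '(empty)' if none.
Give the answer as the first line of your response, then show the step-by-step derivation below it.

1,4

step 1: dequeue 0; queue=[2,3,5,6]; order=0
step 2: dequeue 2; queue=[3,5,6,1,4]; order=0,2
step 3: dequeue 3; queue=[5,6,1,4]; order=0,2,3
step 4: dequeue 5; queue=[6,1,4]; order=0,2,3,5
step 5: dequeue 6; queue=[1,4]; order=0,2,3,5,6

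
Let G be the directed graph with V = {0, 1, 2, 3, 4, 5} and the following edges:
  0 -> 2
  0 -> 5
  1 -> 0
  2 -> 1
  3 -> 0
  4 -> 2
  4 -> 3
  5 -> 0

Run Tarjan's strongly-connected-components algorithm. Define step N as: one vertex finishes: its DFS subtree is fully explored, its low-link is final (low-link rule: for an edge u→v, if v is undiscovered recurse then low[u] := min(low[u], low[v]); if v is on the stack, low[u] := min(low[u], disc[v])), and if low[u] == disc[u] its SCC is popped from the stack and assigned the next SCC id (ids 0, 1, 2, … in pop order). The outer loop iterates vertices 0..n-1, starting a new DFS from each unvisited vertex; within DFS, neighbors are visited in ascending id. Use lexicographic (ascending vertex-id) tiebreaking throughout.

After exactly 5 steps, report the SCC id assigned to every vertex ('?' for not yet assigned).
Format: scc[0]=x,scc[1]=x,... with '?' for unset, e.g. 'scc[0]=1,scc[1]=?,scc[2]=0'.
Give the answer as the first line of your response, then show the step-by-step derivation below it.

scc[0]=0,scc[1]=0,scc[2]=0,scc[3]=1,scc[4]=?,scc[5]=0

step 1: low=(low[0]=0,low[1]=0,low[2]=1,low[3]=?,low[4]=?,low[5]=?); scc=(scc[0]=?,scc[1]=?,scc[2]=?,scc[3]=?,scc[4]=?,scc[5]=?)
step 2: low=(low[0]=0,low[1]=0,low[2]=0,low[3]=?,low[4]=?,low[5]=?); scc=(scc[0]=?,scc[1]=?,scc[2]=?,scc[3]=?,scc[4]=?,scc[5]=?)
step 3: low=(low[0]=0,low[1]=0,low[2]=0,low[3]=?,low[4]=?,low[5]=0); scc=(scc[0]=?,scc[1]=?,scc[2]=?,scc[3]=?,scc[4]=?,scc[5]=?)
step 4: low=(low[0]=0,low[1]=0,low[2]=0,low[3]=?,low[4]=?,low[5]=0); scc=(scc[0]=0,scc[1]=0,scc[2]=0,scc[3]=?,scc[4]=?,scc[5]=0)
step 5: low=(low[0]=0,low[1]=0,low[2]=0,low[3]=4,low[4]=?,low[5]=0); scc=(scc[0]=0,scc[1]=0,scc[2]=0,scc[3]=1,scc[4]=?,scc[5]=0)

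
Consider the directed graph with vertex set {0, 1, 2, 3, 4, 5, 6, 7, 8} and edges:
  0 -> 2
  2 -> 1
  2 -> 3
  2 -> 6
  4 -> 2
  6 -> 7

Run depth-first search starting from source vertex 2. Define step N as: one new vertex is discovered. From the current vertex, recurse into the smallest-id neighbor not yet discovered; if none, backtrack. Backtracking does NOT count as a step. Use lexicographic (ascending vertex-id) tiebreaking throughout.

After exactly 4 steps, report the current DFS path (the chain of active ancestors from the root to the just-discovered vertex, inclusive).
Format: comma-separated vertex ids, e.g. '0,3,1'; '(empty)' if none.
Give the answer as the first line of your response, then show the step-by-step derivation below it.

2,6

step 1: discover 2; path=2; order=2
step 2: discover 1; path=2>1; order=2,1
step 3: discover 3; path=2>3; order=2,1,3
step 4: discover 6; path=2>6; order=2,1,3,6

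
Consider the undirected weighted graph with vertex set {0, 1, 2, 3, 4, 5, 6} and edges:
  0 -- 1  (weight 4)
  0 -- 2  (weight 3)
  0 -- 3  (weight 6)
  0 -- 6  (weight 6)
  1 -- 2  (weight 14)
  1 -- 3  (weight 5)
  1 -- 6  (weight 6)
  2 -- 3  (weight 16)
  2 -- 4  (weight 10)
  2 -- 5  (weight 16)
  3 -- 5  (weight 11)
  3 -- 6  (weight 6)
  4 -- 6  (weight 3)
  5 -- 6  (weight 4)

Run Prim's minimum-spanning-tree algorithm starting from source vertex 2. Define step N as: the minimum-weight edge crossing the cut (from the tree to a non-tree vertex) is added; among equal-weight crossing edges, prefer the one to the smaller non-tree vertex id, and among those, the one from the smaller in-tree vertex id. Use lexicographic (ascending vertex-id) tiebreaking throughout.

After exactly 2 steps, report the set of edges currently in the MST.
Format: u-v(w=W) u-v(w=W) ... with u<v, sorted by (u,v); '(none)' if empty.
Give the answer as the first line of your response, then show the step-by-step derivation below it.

0-1(w=4) 0-2(w=3)

step 1: add edge 0-2 (w=3); MST = {0-2(w=3)}
step 2: add edge 0-1 (w=4); MST = {0-1(w=4) 0-2(w=3)}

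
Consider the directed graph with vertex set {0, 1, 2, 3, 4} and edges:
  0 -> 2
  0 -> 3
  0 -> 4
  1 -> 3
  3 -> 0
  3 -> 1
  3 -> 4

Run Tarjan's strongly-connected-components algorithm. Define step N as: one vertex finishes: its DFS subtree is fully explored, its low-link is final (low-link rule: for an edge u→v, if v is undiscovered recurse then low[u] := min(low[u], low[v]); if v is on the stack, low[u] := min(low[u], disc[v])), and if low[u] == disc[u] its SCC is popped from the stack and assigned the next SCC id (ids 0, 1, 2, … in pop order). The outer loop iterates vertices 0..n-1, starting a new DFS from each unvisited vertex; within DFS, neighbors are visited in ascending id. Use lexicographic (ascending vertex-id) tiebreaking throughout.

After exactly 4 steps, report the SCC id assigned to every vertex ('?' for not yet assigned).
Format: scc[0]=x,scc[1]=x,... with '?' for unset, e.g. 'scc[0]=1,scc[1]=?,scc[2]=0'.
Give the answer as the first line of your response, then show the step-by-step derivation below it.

scc[0]=?,scc[1]=?,scc[2]=0,scc[3]=?,scc[4]=1

step 1: low=(low[0]=0,low[1]=?,low[2]=1,low[3]=?,low[4]=?); scc=(scc[0]=?,scc[1]=?,scc[2]=0,scc[3]=?,scc[4]=?)
step 2: low=(low[0]=0,low[1]=2,low[2]=1,low[3]=0,low[4]=?); scc=(scc[0]=?,scc[1]=?,scc[2]=0,scc[3]=?,scc[4]=?)
step 3: low=(low[0]=0,low[1]=2,low[2]=1,low[3]=0,low[4]=4); scc=(scc[0]=?,scc[1]=?,scc[2]=0,scc[3]=?,scc[4]=1)
step 4: low=(low[0]=0,low[1]=2,low[2]=1,low[3]=0,low[4]=4); scc=(scc[0]=?,scc[1]=?,scc[2]=0,scc[3]=?,scc[4]=1)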